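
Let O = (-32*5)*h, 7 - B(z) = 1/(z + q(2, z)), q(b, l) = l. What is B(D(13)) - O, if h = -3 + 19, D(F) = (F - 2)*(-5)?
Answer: 282371/110 ≈ 2567.0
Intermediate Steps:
D(F) = 10 - 5*F (D(F) = (-2 + F)*(-5) = 10 - 5*F)
B(z) = 7 - 1/(2*z) (B(z) = 7 - 1/(z + z) = 7 - 1/(2*z))
h = 16
O = -2560 (O = -32*5*16 = -160*16 = -2560)
B(D(13)) - O = (7 - 1/(2*(10 - 5*13))) - 1*(-2560) = (7 - 1/(2*(10 - 65))) + 2560 = (7 - 1/2/(-55)) + 2560 = (7 - 1/2*(-1/55)) + 2560 = (7 + 1/110) + 2560 = 771/110 + 2560 = 282371/110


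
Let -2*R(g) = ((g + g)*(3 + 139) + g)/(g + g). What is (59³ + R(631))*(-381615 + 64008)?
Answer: -260828714217/4 ≈ -6.5207e+10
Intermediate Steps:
R(g) = -285/4 (R(g) = -((g + g)*(3 + 139) + g)/(2*(g + g)) = -((2*g)*142 + g)/(2*(2*g)) = -(284*g + g)*1/(2*g)/2 = -285*g*1/(2*g)/2 = -½*285/2 = -285/4)
(59³ + R(631))*(-381615 + 64008) = (59³ - 285/4)*(-381615 + 64008) = (205379 - 285/4)*(-317607) = (821231/4)*(-317607) = -260828714217/4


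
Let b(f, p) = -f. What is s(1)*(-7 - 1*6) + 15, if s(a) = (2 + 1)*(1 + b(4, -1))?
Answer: 132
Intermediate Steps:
s(a) = -9 (s(a) = (2 + 1)*(1 - 1*4) = 3*(1 - 4) = 3*(-3) = -9)
s(1)*(-7 - 1*6) + 15 = -9*(-7 - 1*6) + 15 = -9*(-7 - 6) + 15 = -9*(-13) + 15 = 117 + 15 = 132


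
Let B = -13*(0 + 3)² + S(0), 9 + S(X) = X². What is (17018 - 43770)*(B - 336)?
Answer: 12359424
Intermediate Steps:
S(X) = -9 + X²
B = -126 (B = -13*(0 + 3)² + (-9 + 0²) = -13*3² + (-9 + 0) = -13*9 - 9 = -117 - 9 = -126)
(17018 - 43770)*(B - 336) = (17018 - 43770)*(-126 - 336) = -26752*(-462) = 12359424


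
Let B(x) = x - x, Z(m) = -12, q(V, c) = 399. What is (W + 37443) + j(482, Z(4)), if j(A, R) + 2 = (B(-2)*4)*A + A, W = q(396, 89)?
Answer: 38322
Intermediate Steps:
W = 399
B(x) = 0
j(A, R) = -2 + A (j(A, R) = -2 + ((0*4)*A + A) = -2 + (0*A + A) = -2 + (0 + A) = -2 + A)
(W + 37443) + j(482, Z(4)) = (399 + 37443) + (-2 + 482) = 37842 + 480 = 38322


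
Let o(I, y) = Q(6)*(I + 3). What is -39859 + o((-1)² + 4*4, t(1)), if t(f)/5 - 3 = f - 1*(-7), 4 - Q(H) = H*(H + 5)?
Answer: -41099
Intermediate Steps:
Q(H) = 4 - H*(5 + H) (Q(H) = 4 - H*(H + 5) = 4 - H*(5 + H))
t(f) = 50 + 5*f (t(f) = 15 + 5*(f - 1*(-7)) = 15 + 5*(f + 7) = 15 + 5*(7 + f) = 15 + (35 + 5*f) = 50 + 5*f)
o(I, y) = -186 - 62*I (o(I, y) = (4 - 1*6² - 5*6)*(I + 3) = (4 - 1*36 - 30)*(3 + I) = (4 - 36 - 30)*(3 + I) = -62*(3 + I) = -186 - 62*I)
-39859 + o((-1)² + 4*4, t(1)) = -39859 + (-186 - 62*((-1)² + 4*4)) = -39859 + (-186 - 62*(1 + 16)) = -39859 + (-186 - 62*17) = -39859 + (-186 - 1054) = -39859 - 1240 = -41099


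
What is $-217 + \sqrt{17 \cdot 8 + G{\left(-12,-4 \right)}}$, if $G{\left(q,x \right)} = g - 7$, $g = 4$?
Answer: $-217 + \sqrt{133} \approx -205.47$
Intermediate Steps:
$G{\left(q,x \right)} = -3$ ($G{\left(q,x \right)} = 4 - 7 = -3$)
$-217 + \sqrt{17 \cdot 8 + G{\left(-12,-4 \right)}} = -217 + \sqrt{17 \cdot 8 - 3} = -217 + \sqrt{136 - 3} = -217 + \sqrt{133}$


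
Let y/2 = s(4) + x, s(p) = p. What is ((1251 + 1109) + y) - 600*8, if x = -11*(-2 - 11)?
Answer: -2146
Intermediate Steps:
x = 143 (x = -11*(-13) = 143)
y = 294 (y = 2*(4 + 143) = 2*147 = 294)
((1251 + 1109) + y) - 600*8 = ((1251 + 1109) + 294) - 600*8 = (2360 + 294) - 1*4800 = 2654 - 4800 = -2146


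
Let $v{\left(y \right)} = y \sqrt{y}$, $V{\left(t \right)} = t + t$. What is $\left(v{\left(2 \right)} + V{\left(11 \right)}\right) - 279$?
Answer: $-257 + 2 \sqrt{2} \approx -254.17$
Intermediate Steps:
$V{\left(t \right)} = 2 t$
$v{\left(y \right)} = y^{\frac{3}{2}}$
$\left(v{\left(2 \right)} + V{\left(11 \right)}\right) - 279 = \left(2^{\frac{3}{2}} + 2 \cdot 11\right) - 279 = \left(2 \sqrt{2} + 22\right) - 279 = \left(22 + 2 \sqrt{2}\right) - 279 = -257 + 2 \sqrt{2}$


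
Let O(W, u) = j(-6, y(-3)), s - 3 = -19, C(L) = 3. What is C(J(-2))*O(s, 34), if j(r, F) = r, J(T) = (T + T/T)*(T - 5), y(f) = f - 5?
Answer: -18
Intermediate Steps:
y(f) = -5 + f
J(T) = (1 + T)*(-5 + T) (J(T) = (T + 1)*(-5 + T) = (1 + T)*(-5 + T))
s = -16 (s = 3 - 19 = -16)
O(W, u) = -6
C(J(-2))*O(s, 34) = 3*(-6) = -18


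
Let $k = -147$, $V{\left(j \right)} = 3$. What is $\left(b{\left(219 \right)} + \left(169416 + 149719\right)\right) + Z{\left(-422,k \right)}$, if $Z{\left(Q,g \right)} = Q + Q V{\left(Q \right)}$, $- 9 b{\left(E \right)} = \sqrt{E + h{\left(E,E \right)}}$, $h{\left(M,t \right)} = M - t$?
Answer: $317447 - \frac{\sqrt{219}}{9} \approx 3.1745 \cdot 10^{5}$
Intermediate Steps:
$b{\left(E \right)} = - \frac{\sqrt{E}}{9}$ ($b{\left(E \right)} = - \frac{\sqrt{E + \left(E - E\right)}}{9} = - \frac{\sqrt{E + 0}}{9} = - \frac{\sqrt{E}}{9}$)
$Z{\left(Q,g \right)} = 4 Q$ ($Z{\left(Q,g \right)} = Q + Q 3 = Q + 3 Q = 4 Q$)
$\left(b{\left(219 \right)} + \left(169416 + 149719\right)\right) + Z{\left(-422,k \right)} = \left(- \frac{\sqrt{219}}{9} + \left(169416 + 149719\right)\right) + 4 \left(-422\right) = \left(- \frac{\sqrt{219}}{9} + 319135\right) - 1688 = \left(319135 - \frac{\sqrt{219}}{9}\right) - 1688 = 317447 - \frac{\sqrt{219}}{9}$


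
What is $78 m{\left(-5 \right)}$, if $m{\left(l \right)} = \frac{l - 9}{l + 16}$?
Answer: $- \frac{1092}{11} \approx -99.273$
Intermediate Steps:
$m{\left(l \right)} = \frac{-9 + l}{16 + l}$
$78 m{\left(-5 \right)} = 78 \frac{-9 - 5}{16 - 5} = 78 \cdot \frac{1}{11} \left(-14\right) = 78 \left(- \frac{14}{11}\right) = - \frac{1092}{11}$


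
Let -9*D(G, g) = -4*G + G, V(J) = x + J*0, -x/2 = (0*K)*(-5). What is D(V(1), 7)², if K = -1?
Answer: 0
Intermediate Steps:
x = 0 (x = -2*0*(-1)*(-5) = -0*(-5) = -2*0 = 0)
V(J) = 0 (V(J) = 0 + J*0 = 0 + 0 = 0)
D(G, g) = G/3 (D(G, g) = -(-4*G + G)/9 = -(-1)*G/3 = G/3)
D(V(1), 7)² = ((⅓)*0)² = 0² = 0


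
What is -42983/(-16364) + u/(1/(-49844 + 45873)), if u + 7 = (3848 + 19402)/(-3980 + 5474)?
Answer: -138529735841/4074636 ≈ -33998.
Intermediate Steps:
u = 2132/249 (u = -7 + (3848 + 19402)/(-3980 + 5474) = -7 + 23250/1494 = -7 + 23250*(1/1494) = -7 + 3875/249 = 2132/249 ≈ 8.5623)
-42983/(-16364) + u/(1/(-49844 + 45873)) = -42983/(-16364) + 2132/(249*(1/(-49844 + 45873))) = -42983*(-1/16364) + 2132/(249*(1/(-3971))) = 42983/16364 + 2132/(249*(-1/3971)) = 42983/16364 + (2132/249)*(-3971) = 42983/16364 - 8466172/249 = -138529735841/4074636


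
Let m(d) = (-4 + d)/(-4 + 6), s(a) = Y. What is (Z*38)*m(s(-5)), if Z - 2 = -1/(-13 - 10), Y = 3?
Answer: -893/23 ≈ -38.826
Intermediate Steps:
s(a) = 3
m(d) = -2 + d/2 (m(d) = (-4 + d)/2 = (-4 + d)*(½) = -2 + d/2)
Z = 47/23 (Z = 2 - 1/(-13 - 10) = 2 - 1/(-23) = 2 - 1*(-1/23) = 2 + 1/23 = 47/23 ≈ 2.0435)
(Z*38)*m(s(-5)) = ((47/23)*38)*(-2 + (½)*3) = 1786*(-2 + 3/2)/23 = (1786/23)*(-½) = -893/23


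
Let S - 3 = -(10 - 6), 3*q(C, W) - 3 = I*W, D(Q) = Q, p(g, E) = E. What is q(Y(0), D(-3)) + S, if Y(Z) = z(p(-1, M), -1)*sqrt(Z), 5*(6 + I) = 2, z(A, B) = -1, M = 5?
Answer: 28/5 ≈ 5.6000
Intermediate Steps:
I = -28/5 (I = -6 + (1/5)*2 = -6 + 2/5 = -28/5 ≈ -5.6000)
Y(Z) = -sqrt(Z)
q(C, W) = 1 - 28*W/15 (q(C, W) = 1 + (-28*W/5)/3 = 1 - 28*W/15)
S = -1 (S = 3 - (10 - 6) = 3 - 1*4 = 3 - 4 = -1)
q(Y(0), D(-3)) + S = (1 - 28/15*(-3)) - 1 = (1 + 28/5) - 1 = 33/5 - 1 = 28/5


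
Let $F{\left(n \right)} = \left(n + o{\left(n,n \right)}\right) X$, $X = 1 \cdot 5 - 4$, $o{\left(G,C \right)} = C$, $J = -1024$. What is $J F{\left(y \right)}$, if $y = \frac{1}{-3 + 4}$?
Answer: $-2048$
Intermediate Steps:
$y = 1$ ($y = 1^{-1} = 1$)
$X = 1$ ($X = 5 - 4 = 1$)
$F{\left(n \right)} = 2 n$ ($F{\left(n \right)} = \left(n + n\right) 1 = 2 n 1 = 2 n$)
$J F{\left(y \right)} = - 1024 \cdot 2 \cdot 1 = \left(-1024\right) 2 = -2048$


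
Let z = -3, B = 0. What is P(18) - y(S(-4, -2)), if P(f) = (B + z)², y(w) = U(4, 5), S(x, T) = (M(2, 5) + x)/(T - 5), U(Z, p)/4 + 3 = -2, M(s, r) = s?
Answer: 29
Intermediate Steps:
U(Z, p) = -20 (U(Z, p) = -12 + 4*(-2) = -12 - 8 = -20)
S(x, T) = (2 + x)/(-5 + T) (S(x, T) = (2 + x)/(T - 5) = (2 + x)/(-5 + T))
y(w) = -20
P(f) = 9 (P(f) = (0 - 3)² = (-3)² = 9)
P(18) - y(S(-4, -2)) = 9 - 1*(-20) = 9 + 20 = 29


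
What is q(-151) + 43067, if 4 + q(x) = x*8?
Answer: 41855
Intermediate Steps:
q(x) = -4 + 8*x (q(x) = -4 + x*8 = -4 + 8*x)
q(-151) + 43067 = (-4 + 8*(-151)) + 43067 = (-4 - 1208) + 43067 = -1212 + 43067 = 41855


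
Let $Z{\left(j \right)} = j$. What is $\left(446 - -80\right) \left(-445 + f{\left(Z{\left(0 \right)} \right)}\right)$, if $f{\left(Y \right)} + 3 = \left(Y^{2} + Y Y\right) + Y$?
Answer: $-235648$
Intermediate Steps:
$f{\left(Y \right)} = -3 + Y + 2 Y^{2}$ ($f{\left(Y \right)} = -3 + \left(\left(Y^{2} + Y Y\right) + Y\right) = -3 + \left(\left(Y^{2} + Y^{2}\right) + Y\right) = -3 + \left(2 Y^{2} + Y\right) = -3 + \left(Y + 2 Y^{2}\right) = -3 + Y + 2 Y^{2}$)
$\left(446 - -80\right) \left(-445 + f{\left(Z{\left(0 \right)} \right)}\right) = \left(446 - -80\right) \left(-445 + \left(-3 + 0 + 2 \cdot 0^{2}\right)\right) = \left(446 + 80\right) \left(-445 + \left(-3 + 0 + 2 \cdot 0\right)\right) = 526 \left(-445 + \left(-3 + 0 + 0\right)\right) = 526 \left(-445 - 3\right) = 526 \left(-448\right) = -235648$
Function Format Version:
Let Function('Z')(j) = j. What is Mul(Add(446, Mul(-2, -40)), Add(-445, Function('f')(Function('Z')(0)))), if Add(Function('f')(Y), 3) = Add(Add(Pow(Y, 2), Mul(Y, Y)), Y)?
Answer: -235648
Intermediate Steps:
Function('f')(Y) = Add(-3, Y, Mul(2, Pow(Y, 2))) (Function('f')(Y) = Add(-3, Add(Add(Pow(Y, 2), Mul(Y, Y)), Y)) = Add(-3, Add(Add(Pow(Y, 2), Pow(Y, 2)), Y)) = Add(-3, Add(Mul(2, Pow(Y, 2)), Y)) = Add(-3, Add(Y, Mul(2, Pow(Y, 2)))) = Add(-3, Y, Mul(2, Pow(Y, 2))))
Mul(Add(446, Mul(-2, -40)), Add(-445, Function('f')(Function('Z')(0)))) = Mul(Add(446, Mul(-2, -40)), Add(-445, Add(-3, 0, Mul(2, Pow(0, 2))))) = Mul(Add(446, 80), Add(-445, Add(-3, 0, Mul(2, 0)))) = Mul(526, Add(-445, Add(-3, 0, 0))) = Mul(526, Add(-445, -3)) = Mul(526, -448) = -235648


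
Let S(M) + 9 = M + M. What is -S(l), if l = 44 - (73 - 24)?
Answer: 19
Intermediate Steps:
l = -5 (l = 44 - 1*49 = 44 - 49 = -5)
S(M) = -9 + 2*M (S(M) = -9 + (M + M) = -9 + 2*M)
-S(l) = -(-9 + 2*(-5)) = -(-9 - 10) = -1*(-19) = 19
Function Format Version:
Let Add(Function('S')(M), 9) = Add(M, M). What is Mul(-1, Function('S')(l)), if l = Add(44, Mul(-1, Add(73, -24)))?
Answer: 19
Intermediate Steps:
l = -5 (l = Add(44, Mul(-1, 49)) = Add(44, -49) = -5)
Function('S')(M) = Add(-9, Mul(2, M)) (Function('S')(M) = Add(-9, Add(M, M)) = Add(-9, Mul(2, M)))
Mul(-1, Function('S')(l)) = Mul(-1, Add(-9, Mul(2, -5))) = Mul(-1, Add(-9, -10)) = Mul(-1, -19) = 19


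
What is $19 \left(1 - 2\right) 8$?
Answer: $-152$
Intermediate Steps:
$19 \left(1 - 2\right) 8 = 19 \left(-1\right) 8 = \left(-19\right) 8 = -152$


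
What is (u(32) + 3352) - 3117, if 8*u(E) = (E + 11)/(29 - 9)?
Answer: 37643/160 ≈ 235.27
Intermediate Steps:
u(E) = 11/160 + E/160 (u(E) = ((E + 11)/(29 - 9))/8 = ((11 + E)/20)/8 = ((11 + E)*(1/20))/8 = (11/20 + E/20)/8 = 11/160 + E/160)
(u(32) + 3352) - 3117 = ((11/160 + (1/160)*32) + 3352) - 3117 = ((11/160 + 1/5) + 3352) - 3117 = (43/160 + 3352) - 3117 = 536363/160 - 3117 = 37643/160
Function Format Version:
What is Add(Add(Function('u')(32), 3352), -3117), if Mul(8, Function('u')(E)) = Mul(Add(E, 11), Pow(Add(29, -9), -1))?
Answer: Rational(37643, 160) ≈ 235.27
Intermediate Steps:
Function('u')(E) = Add(Rational(11, 160), Mul(Rational(1, 160), E)) (Function('u')(E) = Mul(Rational(1, 8), Mul(Add(E, 11), Pow(Add(29, -9), -1))) = Mul(Rational(1, 8), Mul(Add(11, E), Pow(20, -1))) = Mul(Rational(1, 8), Mul(Add(11, E), Rational(1, 20))) = Mul(Rational(1, 8), Add(Rational(11, 20), Mul(Rational(1, 20), E))) = Add(Rational(11, 160), Mul(Rational(1, 160), E)))
Add(Add(Function('u')(32), 3352), -3117) = Add(Add(Add(Rational(11, 160), Mul(Rational(1, 160), 32)), 3352), -3117) = Add(Add(Add(Rational(11, 160), Rational(1, 5)), 3352), -3117) = Add(Add(Rational(43, 160), 3352), -3117) = Add(Rational(536363, 160), -3117) = Rational(37643, 160)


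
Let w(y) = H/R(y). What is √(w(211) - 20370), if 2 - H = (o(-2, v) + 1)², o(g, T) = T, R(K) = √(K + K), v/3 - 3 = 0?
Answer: √(-906892770 - 10339*√422)/211 ≈ 142.74*I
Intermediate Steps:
v = 9 (v = 9 + 3*0 = 9 + 0 = 9)
R(K) = √2*√K (R(K) = √(2*K) = √2*√K)
H = -98 (H = 2 - (9 + 1)² = 2 - 1*10² = 2 - 1*100 = 2 - 100 = -98)
w(y) = -49*√2/√y (w(y) = -98*√2/(2*√y) = -49*√2/√y)
√(w(211) - 20370) = √(-49*√2/√211 - 20370) = √(-49*√2*√211/211 - 20370) = √(-49*√422/211 - 20370) = √(-20370 - 49*√422/211)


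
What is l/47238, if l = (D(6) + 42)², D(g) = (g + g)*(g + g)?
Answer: 5766/7873 ≈ 0.73238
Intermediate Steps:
D(g) = 4*g² (D(g) = (2*g)*(2*g) = 4*g²)
l = 34596 (l = (4*6² + 42)² = (4*36 + 42)² = (144 + 42)² = 186² = 34596)
l/47238 = 34596/47238 = 34596*(1/47238) = 5766/7873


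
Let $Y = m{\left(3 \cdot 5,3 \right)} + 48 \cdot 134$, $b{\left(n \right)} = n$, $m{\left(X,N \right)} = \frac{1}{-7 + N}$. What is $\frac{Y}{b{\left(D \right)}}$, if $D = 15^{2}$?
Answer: $\frac{25727}{900} \approx 28.586$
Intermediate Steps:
$D = 225$
$Y = \frac{25727}{4}$ ($Y = \frac{1}{-7 + 3} + 48 \cdot 134 = \frac{1}{-4} + 6432 = - \frac{1}{4} + 6432 = \frac{25727}{4} \approx 6431.8$)
$\frac{Y}{b{\left(D \right)}} = \frac{25727}{4 \cdot 225} = \frac{25727}{4} \cdot \frac{1}{225} = \frac{25727}{900}$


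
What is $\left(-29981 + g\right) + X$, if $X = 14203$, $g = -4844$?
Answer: $-20622$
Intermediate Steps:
$\left(-29981 + g\right) + X = \left(-29981 - 4844\right) + 14203 = -34825 + 14203 = -20622$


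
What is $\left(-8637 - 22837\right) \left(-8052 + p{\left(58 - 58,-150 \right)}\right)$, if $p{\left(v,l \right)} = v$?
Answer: $253428648$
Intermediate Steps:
$\left(-8637 - 22837\right) \left(-8052 + p{\left(58 - 58,-150 \right)}\right) = \left(-8637 - 22837\right) \left(-8052 + \left(58 - 58\right)\right) = - 31474 \left(-8052 + 0\right) = \left(-31474\right) \left(-8052\right) = 253428648$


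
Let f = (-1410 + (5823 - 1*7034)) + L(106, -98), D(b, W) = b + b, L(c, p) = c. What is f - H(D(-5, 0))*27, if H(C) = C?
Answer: -2245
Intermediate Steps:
D(b, W) = 2*b
f = -2515 (f = (-1410 + (5823 - 1*7034)) + 106 = (-1410 + (5823 - 7034)) + 106 = (-1410 - 1211) + 106 = -2621 + 106 = -2515)
f - H(D(-5, 0))*27 = -2515 - 2*(-5)*27 = -2515 - (-10)*27 = -2515 - 1*(-270) = -2515 + 270 = -2245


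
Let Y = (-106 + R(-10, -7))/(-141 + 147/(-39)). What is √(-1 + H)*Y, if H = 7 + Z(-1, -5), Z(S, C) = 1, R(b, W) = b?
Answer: 754*√7/941 ≈ 2.1200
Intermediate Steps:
H = 8 (H = 7 + 1 = 8)
Y = 754/941 (Y = (-106 - 10)/(-141 + 147/(-39)) = -116/(-141 + 147*(-1/39)) = -116/(-141 - 49/13) = -116/(-1882/13) = -116*(-13/1882) = 754/941 ≈ 0.80128)
√(-1 + H)*Y = √(-1 + 8)*(754/941) = √7*(754/941) = 754*√7/941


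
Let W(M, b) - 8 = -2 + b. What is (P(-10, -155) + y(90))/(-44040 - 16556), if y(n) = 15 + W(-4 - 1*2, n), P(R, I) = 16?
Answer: -127/60596 ≈ -0.0020958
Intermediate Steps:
W(M, b) = 6 + b (W(M, b) = 8 + (-2 + b) = 6 + b)
y(n) = 21 + n (y(n) = 15 + (6 + n) = 21 + n)
(P(-10, -155) + y(90))/(-44040 - 16556) = (16 + (21 + 90))/(-44040 - 16556) = (16 + 111)/(-60596) = 127*(-1/60596) = -127/60596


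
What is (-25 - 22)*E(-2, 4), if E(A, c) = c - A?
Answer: -282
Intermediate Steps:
(-25 - 22)*E(-2, 4) = (-25 - 22)*(4 - 1*(-2)) = -47*(4 + 2) = -47*6 = -282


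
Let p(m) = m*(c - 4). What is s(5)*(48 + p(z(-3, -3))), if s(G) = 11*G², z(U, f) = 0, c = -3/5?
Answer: 13200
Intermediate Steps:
c = -⅗ (c = -3*⅕ = -⅗ ≈ -0.60000)
p(m) = -23*m/5 (p(m) = m*(-⅗ - 4) = m*(-23/5) = -23*m/5)
s(5)*(48 + p(z(-3, -3))) = (11*5²)*(48 - 23/5*0) = (11*25)*(48 + 0) = 275*48 = 13200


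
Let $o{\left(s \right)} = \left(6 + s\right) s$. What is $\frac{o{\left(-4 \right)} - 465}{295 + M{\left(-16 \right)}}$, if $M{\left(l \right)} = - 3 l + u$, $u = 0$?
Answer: $- \frac{473}{343} \approx -1.379$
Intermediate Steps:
$o{\left(s \right)} = s \left(6 + s\right)$
$M{\left(l \right)} = - 3 l$ ($M{\left(l \right)} = - 3 l + 0 = - 3 l$)
$\frac{o{\left(-4 \right)} - 465}{295 + M{\left(-16 \right)}} = \frac{- 4 \left(6 - 4\right) - 465}{295 - -48} = \frac{\left(-4\right) 2 - 465}{295 + 48} = \frac{-8 - 465}{343} = \left(-473\right) \frac{1}{343} = - \frac{473}{343}$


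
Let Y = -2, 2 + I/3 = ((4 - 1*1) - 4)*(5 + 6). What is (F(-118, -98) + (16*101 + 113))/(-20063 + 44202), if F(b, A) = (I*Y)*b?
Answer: -7475/24139 ≈ -0.30966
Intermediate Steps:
I = -39 (I = -6 + 3*(((4 - 1*1) - 4)*(5 + 6)) = -6 + 3*(((4 - 1) - 4)*11) = -6 + 3*((3 - 4)*11) = -6 + 3*(-1*11) = -6 + 3*(-11) = -6 - 33 = -39)
F(b, A) = 78*b (F(b, A) = (-39*(-2))*b = 78*b)
(F(-118, -98) + (16*101 + 113))/(-20063 + 44202) = (78*(-118) + (16*101 + 113))/(-20063 + 44202) = (-9204 + (1616 + 113))/24139 = (-9204 + 1729)*(1/24139) = -7475*1/24139 = -7475/24139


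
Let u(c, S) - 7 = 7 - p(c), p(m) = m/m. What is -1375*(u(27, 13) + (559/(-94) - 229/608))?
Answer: -262334875/28576 ≈ -9180.3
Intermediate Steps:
p(m) = 1
u(c, S) = 13 (u(c, S) = 7 + (7 - 1*1) = 7 + (7 - 1) = 7 + 6 = 13)
-1375*(u(27, 13) + (559/(-94) - 229/608)) = -1375*(13 + (559/(-94) - 229/608)) = -1375*(13 + (559*(-1/94) - 229*1/608)) = -1375*(13 + (-559/94 - 229/608)) = -1375*(13 - 180699/28576) = -1375*190789/28576 = -262334875/28576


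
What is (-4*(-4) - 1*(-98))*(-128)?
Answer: -14592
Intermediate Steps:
(-4*(-4) - 1*(-98))*(-128) = (16 + 98)*(-128) = 114*(-128) = -14592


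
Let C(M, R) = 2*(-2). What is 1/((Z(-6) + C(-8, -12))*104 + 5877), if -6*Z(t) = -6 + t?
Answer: 1/5669 ≈ 0.00017640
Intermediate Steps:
Z(t) = 1 - t/6 (Z(t) = -(-6 + t)/6 = 1 - t/6)
C(M, R) = -4
1/((Z(-6) + C(-8, -12))*104 + 5877) = 1/(((1 - ⅙*(-6)) - 4)*104 + 5877) = 1/(((1 + 1) - 4)*104 + 5877) = 1/((2 - 4)*104 + 5877) = 1/(-2*104 + 5877) = 1/(-208 + 5877) = 1/5669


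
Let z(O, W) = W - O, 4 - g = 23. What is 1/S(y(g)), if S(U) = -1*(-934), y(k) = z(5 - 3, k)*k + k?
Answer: 1/934 ≈ 0.0010707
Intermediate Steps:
g = -19 (g = 4 - 1*23 = 4 - 23 = -19)
y(k) = k + k*(-2 + k) (y(k) = (k - (5 - 3))*k + k = (k - 1*2)*k + k = (k - 2)*k + k = (-2 + k)*k + k = k*(-2 + k) + k = k + k*(-2 + k))
S(U) = 934
1/S(y(g)) = 1/934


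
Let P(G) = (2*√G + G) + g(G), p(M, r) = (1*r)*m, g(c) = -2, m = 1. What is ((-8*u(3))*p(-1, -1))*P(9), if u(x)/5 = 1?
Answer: 520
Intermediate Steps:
u(x) = 5 (u(x) = 5*1 = 5)
p(M, r) = r (p(M, r) = (1*r)*1 = r*1 = r)
P(G) = -2 + G + 2*√G (P(G) = (2*√G + G) - 2 = (G + 2*√G) - 2 = -2 + G + 2*√G)
((-8*u(3))*p(-1, -1))*P(9) = (-8*5*(-1))*(-2 + 9 + 2*√9) = (-40*(-1))*(-2 + 9 + 2*3) = 40*(-2 + 9 + 6) = 40*13 = 520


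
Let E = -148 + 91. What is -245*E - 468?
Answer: 13497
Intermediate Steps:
E = -57
-245*E - 468 = -245*(-57) - 468 = 13965 - 468 = 13497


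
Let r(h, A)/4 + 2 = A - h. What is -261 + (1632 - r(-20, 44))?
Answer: 1123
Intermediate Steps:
r(h, A) = -8 - 4*h + 4*A (r(h, A) = -8 + 4*(A - h) = -8 + (-4*h + 4*A) = -8 - 4*h + 4*A)
-261 + (1632 - r(-20, 44)) = -261 + (1632 - (-8 - 4*(-20) + 4*44)) = -261 + (1632 - (-8 + 80 + 176)) = -261 + (1632 - 1*248) = -261 + (1632 - 248) = -261 + 1384 = 1123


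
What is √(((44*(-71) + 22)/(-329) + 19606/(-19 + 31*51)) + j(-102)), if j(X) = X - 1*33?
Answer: I*√3377939026/5467 ≈ 10.631*I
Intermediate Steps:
j(X) = -33 + X (j(X) = X - 33 = -33 + X)
√(((44*(-71) + 22)/(-329) + 19606/(-19 + 31*51)) + j(-102)) = √(((44*(-71) + 22)/(-329) + 19606/(-19 + 31*51)) + (-33 - 102)) = √(((-3124 + 22)*(-1/329) + 19606/(-19 + 1581)) - 135) = √((-3102*(-1/329) + 19606/1562) - 135) = √((66/7 + 19606*(1/1562)) - 135) = √((66/7 + 9803/781) - 135) = √(120167/5467 - 135) = √(-617878/5467) = I*√3377939026/5467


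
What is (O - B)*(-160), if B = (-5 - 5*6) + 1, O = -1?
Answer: -5280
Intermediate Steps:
B = -34 (B = (-5 - 30) + 1 = -35 + 1 = -34)
(O - B)*(-160) = (-1 - 1*(-34))*(-160) = (-1 + 34)*(-160) = 33*(-160) = -5280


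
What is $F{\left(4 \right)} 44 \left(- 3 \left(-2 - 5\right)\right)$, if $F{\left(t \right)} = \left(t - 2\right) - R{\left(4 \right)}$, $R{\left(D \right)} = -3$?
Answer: $4620$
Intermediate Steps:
$F{\left(t \right)} = 1 + t$ ($F{\left(t \right)} = \left(t - 2\right) - -3 = \left(-2 + t\right) + 3 = 1 + t$)
$F{\left(4 \right)} 44 \left(- 3 \left(-2 - 5\right)\right) = \left(1 + 4\right) 44 \left(- 3 \left(-2 - 5\right)\right) = 5 \cdot 44 \left(\left(-3\right) \left(-7\right)\right) = 220 \cdot 21 = 4620$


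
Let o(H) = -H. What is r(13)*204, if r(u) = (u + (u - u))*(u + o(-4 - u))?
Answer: 79560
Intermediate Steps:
r(u) = u*(4 + 2*u) (r(u) = (u + (u - u))*(u - (-4 - u)) = (u + 0)*(u + (4 + u)) = u*(4 + 2*u))
r(13)*204 = (2*13*(2 + 13))*204 = (2*13*15)*204 = 390*204 = 79560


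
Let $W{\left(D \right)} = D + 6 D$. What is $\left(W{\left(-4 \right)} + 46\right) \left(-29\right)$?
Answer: $-522$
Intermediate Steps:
$W{\left(D \right)} = 7 D$
$\left(W{\left(-4 \right)} + 46\right) \left(-29\right) = \left(7 \left(-4\right) + 46\right) \left(-29\right) = \left(-28 + 46\right) \left(-29\right) = 18 \left(-29\right) = -522$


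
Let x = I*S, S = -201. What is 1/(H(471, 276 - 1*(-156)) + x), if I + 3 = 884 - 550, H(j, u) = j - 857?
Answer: -1/66917 ≈ -1.4944e-5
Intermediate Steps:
H(j, u) = -857 + j
I = 331 (I = -3 + (884 - 550) = -3 + 334 = 331)
x = -66531 (x = 331*(-201) = -66531)
1/(H(471, 276 - 1*(-156)) + x) = 1/((-857 + 471) - 66531) = 1/(-386 - 66531) = 1/(-66917) = -1/66917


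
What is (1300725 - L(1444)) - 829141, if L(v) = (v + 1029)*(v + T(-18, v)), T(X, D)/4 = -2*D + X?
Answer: 25646724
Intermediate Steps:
T(X, D) = -8*D + 4*X (T(X, D) = 4*(-2*D + X) = 4*(X - 2*D) = -8*D + 4*X)
L(v) = (-72 - 7*v)*(1029 + v) (L(v) = (v + 1029)*(v + (-8*v + 4*(-18))) = (1029 + v)*(v + (-8*v - 72)) = (1029 + v)*(v + (-72 - 8*v)) = (1029 + v)*(-72 - 7*v) = (-72 - 7*v)*(1029 + v))
(1300725 - L(1444)) - 829141 = (1300725 - (-74088 - 7275*1444 - 7*1444**2)) - 829141 = (1300725 - (-74088 - 10505100 - 7*2085136)) - 829141 = (1300725 - (-74088 - 10505100 - 14595952)) - 829141 = (1300725 - 1*(-25175140)) - 829141 = (1300725 + 25175140) - 829141 = 26475865 - 829141 = 25646724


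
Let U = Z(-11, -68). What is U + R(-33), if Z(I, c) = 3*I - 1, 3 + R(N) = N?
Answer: -70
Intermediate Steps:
R(N) = -3 + N
Z(I, c) = -1 + 3*I
U = -34 (U = -1 + 3*(-11) = -1 - 33 = -34)
U + R(-33) = -34 + (-3 - 33) = -34 - 36 = -70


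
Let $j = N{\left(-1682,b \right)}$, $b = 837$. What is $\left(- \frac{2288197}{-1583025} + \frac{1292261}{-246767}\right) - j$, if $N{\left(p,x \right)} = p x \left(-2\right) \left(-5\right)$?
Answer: $\frac{5499537748205949074}{390638330175} \approx 1.4078 \cdot 10^{7}$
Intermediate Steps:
$N{\left(p,x \right)} = 10 p x$ ($N{\left(p,x \right)} = p \left(- 2 x\right) \left(-5\right) = - 2 p x \left(-5\right) = 10 p x$)
$j = -14078340$ ($j = 10 \left(-1682\right) 837 = -14078340$)
$\left(- \frac{2288197}{-1583025} + \frac{1292261}{-246767}\right) - j = \left(- \frac{2288197}{-1583025} + \frac{1292261}{-246767}\right) - -14078340 = \left(\left(-2288197\right) \left(- \frac{1}{1583025}\right) + 1292261 \left(- \frac{1}{246767}\right)\right) + 14078340 = \left(\frac{2288197}{1583025} - \frac{1292261}{246767}\right) + 14078340 = - \frac{1481029960426}{390638330175} + 14078340 = \frac{5499537748205949074}{390638330175}$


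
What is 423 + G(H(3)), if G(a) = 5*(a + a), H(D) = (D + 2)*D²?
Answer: 873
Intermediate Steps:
H(D) = D²*(2 + D) (H(D) = (2 + D)*D² = D²*(2 + D))
G(a) = 10*a (G(a) = 5*(2*a) = 10*a)
423 + G(H(3)) = 423 + 10*(3²*(2 + 3)) = 423 + 10*(9*5) = 423 + 10*45 = 423 + 450 = 873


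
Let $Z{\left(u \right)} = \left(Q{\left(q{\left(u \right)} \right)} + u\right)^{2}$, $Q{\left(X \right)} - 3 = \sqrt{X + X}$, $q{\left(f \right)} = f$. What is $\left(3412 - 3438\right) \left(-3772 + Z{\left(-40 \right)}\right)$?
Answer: $64558 + 7696 i \sqrt{5} \approx 64558.0 + 17209.0 i$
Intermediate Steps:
$Q{\left(X \right)} = 3 + \sqrt{2} \sqrt{X}$ ($Q{\left(X \right)} = 3 + \sqrt{X + X} = 3 + \sqrt{2 X} = 3 + \sqrt{2} \sqrt{X}$)
$Z{\left(u \right)} = \left(3 + u + \sqrt{2} \sqrt{u}\right)^{2}$ ($Z{\left(u \right)} = \left(\left(3 + \sqrt{2} \sqrt{u}\right) + u\right)^{2} = \left(3 + u + \sqrt{2} \sqrt{u}\right)^{2}$)
$\left(3412 - 3438\right) \left(-3772 + Z{\left(-40 \right)}\right) = \left(3412 - 3438\right) \left(-3772 + \left(3 - 40 + \sqrt{2} \sqrt{-40}\right)^{2}\right) = - 26 \left(-3772 + \left(3 - 40 + \sqrt{2} \cdot 2 i \sqrt{10}\right)^{2}\right) = - 26 \left(-3772 + \left(3 - 40 + 4 i \sqrt{5}\right)^{2}\right) = - 26 \left(-3772 + \left(-37 + 4 i \sqrt{5}\right)^{2}\right) = 98072 - 26 \left(-37 + 4 i \sqrt{5}\right)^{2}$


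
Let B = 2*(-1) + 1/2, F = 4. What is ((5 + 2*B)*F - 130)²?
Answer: 14884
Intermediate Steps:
B = -3/2 (B = -2 + ½ = -3/2 ≈ -1.5000)
((5 + 2*B)*F - 130)² = ((5 + 2*(-3/2))*4 - 130)² = ((5 - 3)*4 - 130)² = (2*4 - 130)² = (8 - 130)² = (-122)² = 14884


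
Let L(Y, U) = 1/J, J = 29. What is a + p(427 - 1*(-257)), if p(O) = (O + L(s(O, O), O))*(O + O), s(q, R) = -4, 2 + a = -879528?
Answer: 1630646/29 ≈ 56229.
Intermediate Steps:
a = -879530 (a = -2 - 879528 = -879530)
L(Y, U) = 1/29
p(O) = 2*O*(1/29 + O) (p(O) = (O + 1/29)*(O + O) = (1/29 + O)*(2*O) = 2*O*(1/29 + O))
a + p(427 - 1*(-257)) = -879530 + 2*(427 - 1*(-257))*(1 + 29*(427 - 1*(-257)))/29 = -879530 + 2*(427 + 257)*(1 + 29*(427 + 257))/29 = -879530 + (2/29)*684*(1 + 29*684) = -879530 + (2/29)*684*(1 + 19836) = -879530 + (2/29)*684*19837 = -879530 + 27137016/29 = 1630646/29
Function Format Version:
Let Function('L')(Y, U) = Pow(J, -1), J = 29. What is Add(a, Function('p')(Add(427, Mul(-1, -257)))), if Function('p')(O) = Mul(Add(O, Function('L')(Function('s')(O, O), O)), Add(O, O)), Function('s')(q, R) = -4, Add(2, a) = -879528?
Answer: Rational(1630646, 29) ≈ 56229.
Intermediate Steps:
a = -879530 (a = Add(-2, -879528) = -879530)
Function('L')(Y, U) = Rational(1, 29) (Function('L')(Y, U) = Pow(29, -1) = Rational(1, 29))
Function('p')(O) = Mul(2, O, Add(Rational(1, 29), O)) (Function('p')(O) = Mul(Add(O, Rational(1, 29)), Add(O, O)) = Mul(Add(Rational(1, 29), O), Mul(2, O)) = Mul(2, O, Add(Rational(1, 29), O)))
Add(a, Function('p')(Add(427, Mul(-1, -257)))) = Add(-879530, Mul(Rational(2, 29), Add(427, Mul(-1, -257)), Add(1, Mul(29, Add(427, Mul(-1, -257)))))) = Add(-879530, Mul(Rational(2, 29), Add(427, 257), Add(1, Mul(29, Add(427, 257))))) = Add(-879530, Mul(Rational(2, 29), 684, Add(1, Mul(29, 684)))) = Add(-879530, Mul(Rational(2, 29), 684, Add(1, 19836))) = Add(-879530, Mul(Rational(2, 29), 684, 19837)) = Add(-879530, Rational(27137016, 29)) = Rational(1630646, 29)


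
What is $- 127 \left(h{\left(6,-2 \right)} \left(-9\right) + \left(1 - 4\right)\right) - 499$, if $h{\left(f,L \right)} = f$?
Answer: $6740$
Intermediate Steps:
$- 127 \left(h{\left(6,-2 \right)} \left(-9\right) + \left(1 - 4\right)\right) - 499 = - 127 \left(6 \left(-9\right) + \left(1 - 4\right)\right) - 499 = - 127 \left(-54 + \left(1 - 4\right)\right) - 499 = - 127 \left(-54 - 3\right) - 499 = \left(-127\right) \left(-57\right) - 499 = 7239 - 499 = 6740$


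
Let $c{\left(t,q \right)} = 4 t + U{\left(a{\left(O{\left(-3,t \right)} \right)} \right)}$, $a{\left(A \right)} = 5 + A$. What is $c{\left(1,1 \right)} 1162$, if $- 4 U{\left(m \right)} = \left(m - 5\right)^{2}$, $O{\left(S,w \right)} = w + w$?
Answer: $3486$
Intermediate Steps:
$O{\left(S,w \right)} = 2 w$
$U{\left(m \right)} = - \frac{\left(-5 + m\right)^{2}}{4}$ ($U{\left(m \right)} = - \frac{\left(m - 5\right)^{2}}{4} = - \frac{\left(-5 + m\right)^{2}}{4}$)
$c{\left(t,q \right)} = - t^{2} + 4 t$ ($c{\left(t,q \right)} = 4 t - \frac{\left(-5 + \left(5 + 2 t\right)\right)^{2}}{4} = 4 t - \frac{\left(2 t\right)^{2}}{4} = 4 t - \frac{4 t^{2}}{4} = 4 t - t^{2} = - t^{2} + 4 t$)
$c{\left(1,1 \right)} 1162 = 1 \left(4 - 1\right) 1162 = 1 \cdot 3 \cdot 1162 = 3 \cdot 1162 = 3486$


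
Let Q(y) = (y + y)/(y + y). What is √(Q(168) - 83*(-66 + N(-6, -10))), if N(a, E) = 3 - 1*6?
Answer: 4*√358 ≈ 75.684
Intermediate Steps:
N(a, E) = -3 (N(a, E) = 3 - 6 = -3)
Q(y) = 1 (Q(y) = (2*y)/((2*y)) = (2*y)*(1/(2*y)) = 1)
√(Q(168) - 83*(-66 + N(-6, -10))) = √(1 - 83*(-66 - 3)) = √(1 - 83*(-69)) = √(1 + 5727) = √5728 = 4*√358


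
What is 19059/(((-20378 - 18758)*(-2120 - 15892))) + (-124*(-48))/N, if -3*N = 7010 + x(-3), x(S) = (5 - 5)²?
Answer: -2097812605567/823578766720 ≈ -2.5472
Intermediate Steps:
x(S) = 0 (x(S) = 0² = 0)
N = -7010/3 (N = -(7010 + 0)/3 = -⅓*7010 = -7010/3 ≈ -2336.7)
19059/(((-20378 - 18758)*(-2120 - 15892))) + (-124*(-48))/N = 19059/(((-20378 - 18758)*(-2120 - 15892))) + (-124*(-48))/(-7010/3) = 19059/((-39136*(-18012))) + 5952*(-3/7010) = 19059/704917632 - 8928/3505 = 19059*(1/704917632) - 8928/3505 = 6353/234972544 - 8928/3505 = -2097812605567/823578766720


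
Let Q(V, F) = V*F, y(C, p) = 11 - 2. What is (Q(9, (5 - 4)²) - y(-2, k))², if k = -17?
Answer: 0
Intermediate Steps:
y(C, p) = 9
Q(V, F) = F*V
(Q(9, (5 - 4)²) - y(-2, k))² = ((5 - 4)²*9 - 1*9)² = (1²*9 - 9)² = (1*9 - 9)² = (9 - 9)² = 0² = 0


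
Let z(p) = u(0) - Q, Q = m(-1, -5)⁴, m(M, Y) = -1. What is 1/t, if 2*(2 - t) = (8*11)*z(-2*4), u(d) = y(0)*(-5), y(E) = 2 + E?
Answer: 1/486 ≈ 0.0020576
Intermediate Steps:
u(d) = -10 (u(d) = (2 + 0)*(-5) = 2*(-5) = -10)
Q = 1 (Q = (-1)⁴ = 1)
z(p) = -11 (z(p) = -10 - 1*1 = -10 - 1 = -11)
t = 486 (t = 2 - 8*11*(-11)/2 = 2 - 44*(-11) = 2 - ½*(-968) = 2 + 484 = 486)
1/t = 1/486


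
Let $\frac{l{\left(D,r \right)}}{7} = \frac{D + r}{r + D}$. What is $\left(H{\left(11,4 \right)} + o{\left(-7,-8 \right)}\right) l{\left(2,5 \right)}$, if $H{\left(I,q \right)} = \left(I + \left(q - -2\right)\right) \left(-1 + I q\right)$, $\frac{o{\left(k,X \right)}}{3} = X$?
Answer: $4949$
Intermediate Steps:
$o{\left(k,X \right)} = 3 X$
$H{\left(I,q \right)} = \left(-1 + I q\right) \left(2 + I + q\right)$ ($H{\left(I,q \right)} = \left(I + \left(q + 2\right)\right) \left(-1 + I q\right) = \left(I + \left(2 + q\right)\right) \left(-1 + I q\right) = \left(2 + I + q\right) \left(-1 + I q\right) = \left(-1 + I q\right) \left(2 + I + q\right)$)
$l{\left(D,r \right)} = 7$ ($l{\left(D,r \right)} = 7 \frac{D + r}{r + D} = 7 \frac{D + r}{D + r} = 7 \cdot 1 = 7$)
$\left(H{\left(11,4 \right)} + o{\left(-7,-8 \right)}\right) l{\left(2,5 \right)} = \left(\left(-2 - 11 - 4 + 11 \cdot 4^{2} + 4 \cdot 11^{2} + 2 \cdot 11 \cdot 4\right) + 3 \left(-8\right)\right) 7 = \left(\left(-2 - 11 - 4 + 11 \cdot 16 + 4 \cdot 121 + 88\right) - 24\right) 7 = \left(\left(-2 - 11 - 4 + 176 + 484 + 88\right) - 24\right) 7 = \left(731 - 24\right) 7 = 707 \cdot 7 = 4949$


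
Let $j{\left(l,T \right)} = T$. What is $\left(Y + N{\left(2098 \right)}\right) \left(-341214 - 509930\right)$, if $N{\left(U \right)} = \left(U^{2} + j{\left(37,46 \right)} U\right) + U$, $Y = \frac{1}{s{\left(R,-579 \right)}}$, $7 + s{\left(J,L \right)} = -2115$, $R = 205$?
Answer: $- \frac{4063976670969068}{1061} \approx -3.8303 \cdot 10^{12}$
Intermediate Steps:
$s{\left(J,L \right)} = -2122$ ($s{\left(J,L \right)} = -7 - 2115 = -2122$)
$Y = - \frac{1}{2122}$ ($Y = \frac{1}{-2122} = - \frac{1}{2122} \approx -0.00047125$)
$N{\left(U \right)} = U^{2} + 47 U$ ($N{\left(U \right)} = \left(U^{2} + 46 U\right) + U = U^{2} + 47 U$)
$\left(Y + N{\left(2098 \right)}\right) \left(-341214 - 509930\right) = \left(- \frac{1}{2122} + 2098 \left(47 + 2098\right)\right) \left(-341214 - 509930\right) = \left(- \frac{1}{2122} + 2098 \cdot 2145\right) \left(-851144\right) = \left(- \frac{1}{2122} + 4500210\right) \left(-851144\right) = \frac{9549445619}{2122} \left(-851144\right) = - \frac{4063976670969068}{1061}$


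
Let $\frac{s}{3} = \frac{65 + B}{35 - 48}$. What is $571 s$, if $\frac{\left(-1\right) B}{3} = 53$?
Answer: $\frac{161022}{13} \approx 12386.0$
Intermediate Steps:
$B = -159$ ($B = \left(-3\right) 53 = -159$)
$s = \frac{282}{13}$ ($s = 3 \frac{65 - 159}{35 - 48} = 3 \left(- \frac{94}{-13}\right) = 3 \left(\left(-94\right) \left(- \frac{1}{13}\right)\right) = 3 \cdot \frac{94}{13} = \frac{282}{13} \approx 21.692$)
$571 s = 571 \cdot \frac{282}{13} = \frac{161022}{13}$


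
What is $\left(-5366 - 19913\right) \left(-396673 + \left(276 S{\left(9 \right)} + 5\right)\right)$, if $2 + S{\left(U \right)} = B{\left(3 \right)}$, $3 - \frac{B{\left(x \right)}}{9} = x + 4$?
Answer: $10292496524$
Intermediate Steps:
$B{\left(x \right)} = -9 - 9 x$ ($B{\left(x \right)} = 27 - 9 \left(x + 4\right) = 27 - 9 \left(4 + x\right) = 27 - \left(36 + 9 x\right) = -9 - 9 x$)
$S{\left(U \right)} = -38$ ($S{\left(U \right)} = -2 - 36 = -38$)
$\left(-5366 - 19913\right) \left(-396673 + \left(276 S{\left(9 \right)} + 5\right)\right) = \left(-5366 - 19913\right) \left(-396673 + \left(276 \left(-38\right) + 5\right)\right) = - 25279 \left(-396673 + \left(-10488 + 5\right)\right) = - 25279 \left(-396673 - 10483\right) = \left(-25279\right) \left(-407156\right) = 10292496524$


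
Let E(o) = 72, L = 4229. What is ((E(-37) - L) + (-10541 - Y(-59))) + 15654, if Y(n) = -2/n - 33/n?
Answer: 56369/59 ≈ 955.41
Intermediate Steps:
Y(n) = -35/n
((E(-37) - L) + (-10541 - Y(-59))) + 15654 = ((72 - 1*4229) + (-10541 - (-35)/(-59))) + 15654 = ((72 - 4229) + (-10541 - (-35)*(-1)/59)) + 15654 = (-4157 + (-10541 - 1*35/59)) + 15654 = (-4157 + (-10541 - 35/59)) + 15654 = (-4157 - 621954/59) + 15654 = -867217/59 + 15654 = 56369/59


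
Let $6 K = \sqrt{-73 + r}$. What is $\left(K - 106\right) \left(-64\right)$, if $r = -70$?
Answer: $6784 - \frac{32 i \sqrt{143}}{3} \approx 6784.0 - 127.55 i$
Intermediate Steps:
$K = \frac{i \sqrt{143}}{6}$ ($K = \frac{\sqrt{-73 - 70}}{6} = \frac{\sqrt{-143}}{6} = \frac{i \sqrt{143}}{6} \approx 1.993 i$)
$\left(K - 106\right) \left(-64\right) = \left(\frac{i \sqrt{143}}{6} - 106\right) \left(-64\right) = \left(-106 + \frac{i \sqrt{143}}{6}\right) \left(-64\right) = 6784 - \frac{32 i \sqrt{143}}{3}$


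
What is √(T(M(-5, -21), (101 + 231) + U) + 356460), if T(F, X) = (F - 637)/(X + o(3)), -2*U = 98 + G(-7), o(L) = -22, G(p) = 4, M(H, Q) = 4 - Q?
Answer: 4*√1494470922/259 ≈ 597.04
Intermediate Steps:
U = -51 (U = -(98 + 4)/2 = -½*102 = -51)
T(F, X) = (-637 + F)/(-22 + X) (T(F, X) = (F - 637)/(X - 22) = (-637 + F)/(-22 + X))
√(T(M(-5, -21), (101 + 231) + U) + 356460) = √((-637 + (4 - 1*(-21)))/(-22 + ((101 + 231) - 51)) + 356460) = √((-637 + (4 + 21))/(-22 + (332 - 51)) + 356460) = √((-637 + 25)/(-22 + 281) + 356460) = √(-612/259 + 356460) = √(92322528/259) = 4*√1494470922/259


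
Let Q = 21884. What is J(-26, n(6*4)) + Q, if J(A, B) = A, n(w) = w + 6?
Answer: 21858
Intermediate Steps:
n(w) = 6 + w
J(-26, n(6*4)) + Q = -26 + 21884 = 21858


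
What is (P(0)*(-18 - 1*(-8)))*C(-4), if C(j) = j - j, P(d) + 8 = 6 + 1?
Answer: 0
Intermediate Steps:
P(d) = -1 (P(d) = -8 + (6 + 1) = -8 + 7 = -1)
C(j) = 0
(P(0)*(-18 - 1*(-8)))*C(-4) = -(-18 - 1*(-8))*0 = -(-18 + 8)*0 = -1*(-10)*0 = 10*0 = 0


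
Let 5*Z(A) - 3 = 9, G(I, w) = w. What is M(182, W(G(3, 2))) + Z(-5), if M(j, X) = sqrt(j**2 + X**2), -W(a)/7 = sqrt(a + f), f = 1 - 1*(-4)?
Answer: 12/5 + 7*sqrt(683) ≈ 185.34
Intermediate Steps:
f = 5 (f = 1 + 4 = 5)
W(a) = -7*sqrt(5 + a) (W(a) = -7*sqrt(a + 5) = -7*sqrt(5 + a))
Z(A) = 12/5 (Z(A) = 3/5 + (1/5)*9 = 3/5 + 9/5 = 12/5)
M(j, X) = sqrt(X**2 + j**2)
M(182, W(G(3, 2))) + Z(-5) = sqrt((-7*sqrt(5 + 2))**2 + 182**2) + 12/5 = sqrt((-7*sqrt(7))**2 + 33124) + 12/5 = sqrt(343 + 33124) + 12/5 = sqrt(33467) + 12/5 = 7*sqrt(683) + 12/5 = 12/5 + 7*sqrt(683)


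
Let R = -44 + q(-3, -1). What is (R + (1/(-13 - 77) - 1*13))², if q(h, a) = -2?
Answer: 28206721/8100 ≈ 3482.3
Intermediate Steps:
R = -46 (R = -44 - 2 = -46)
(R + (1/(-13 - 77) - 1*13))² = (-46 + (1/(-13 - 77) - 1*13))² = (-46 + (1/(-90) - 13))² = (-46 + (-1/90 - 13))² = (-46 - 1171/90)² = (-5311/90)² = 28206721/8100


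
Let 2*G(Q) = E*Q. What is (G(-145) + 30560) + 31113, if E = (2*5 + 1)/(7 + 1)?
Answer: 985173/16 ≈ 61573.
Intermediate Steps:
E = 11/8 (E = (10 + 1)/8 = 11*(1/8) = 11/8 ≈ 1.3750)
G(Q) = 11*Q/16 (G(Q) = (11*Q/8)/2 = 11*Q/16)
(G(-145) + 30560) + 31113 = ((11/16)*(-145) + 30560) + 31113 = (-1595/16 + 30560) + 31113 = 487365/16 + 31113 = 985173/16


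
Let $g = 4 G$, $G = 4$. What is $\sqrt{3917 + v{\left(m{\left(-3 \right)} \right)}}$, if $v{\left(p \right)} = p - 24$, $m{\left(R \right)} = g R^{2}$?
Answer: $\sqrt{4037} \approx 63.537$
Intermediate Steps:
$g = 16$ ($g = 4 \cdot 4 = 16$)
$m{\left(R \right)} = 16 R^{2}$
$v{\left(p \right)} = -24 + p$
$\sqrt{3917 + v{\left(m{\left(-3 \right)} \right)}} = \sqrt{3917 - \left(24 - 16 \left(-3\right)^{2}\right)} = \sqrt{3917 + \left(-24 + 16 \cdot 9\right)} = \sqrt{3917 + \left(-24 + 144\right)} = \sqrt{3917 + 120} = \sqrt{4037}$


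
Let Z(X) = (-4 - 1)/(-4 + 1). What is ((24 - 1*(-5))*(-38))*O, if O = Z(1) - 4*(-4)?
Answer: -58406/3 ≈ -19469.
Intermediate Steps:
Z(X) = 5/3 (Z(X) = -5/(-3) = -5*(-⅓) = 5/3)
O = 53/3 (O = 5/3 - 4*(-4) = 5/3 + 16 = 53/3 ≈ 17.667)
((24 - 1*(-5))*(-38))*O = ((24 - 1*(-5))*(-38))*(53/3) = ((24 + 5)*(-38))*(53/3) = (29*(-38))*(53/3) = -1102*53/3 = -58406/3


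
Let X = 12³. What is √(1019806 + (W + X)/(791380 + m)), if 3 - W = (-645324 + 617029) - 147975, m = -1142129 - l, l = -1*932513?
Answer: 3*√9587577308618465/290882 ≈ 1009.9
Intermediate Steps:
l = -932513
m = -209616 (m = -1142129 - 1*(-932513) = -1142129 + 932513 = -209616)
X = 1728
W = 176273 (W = 3 - ((-645324 + 617029) - 147975) = 3 - (-28295 - 147975) = 3 - 1*(-176270) = 3 + 176270 = 176273)
√(1019806 + (W + X)/(791380 + m)) = √(1019806 + (176273 + 1728)/(791380 - 209616)) = √(1019806 + 178001/581764) = √(593286595785/581764) = 3*√9587577308618465/290882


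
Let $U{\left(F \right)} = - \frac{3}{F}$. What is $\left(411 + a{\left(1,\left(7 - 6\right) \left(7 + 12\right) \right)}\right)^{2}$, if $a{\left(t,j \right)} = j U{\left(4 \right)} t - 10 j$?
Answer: $\frac{683929}{16} \approx 42746.0$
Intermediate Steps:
$a{\left(t,j \right)} = - 10 j - \frac{3 j t}{4}$ ($a{\left(t,j \right)} = j \left(- \frac{3}{4}\right) t - 10 j = - \frac{3 j}{4} t - 10 j = - \frac{3 j t}{4} - 10 j = - 10 j - \frac{3 j t}{4}$)
$\left(411 + a{\left(1,\left(7 - 6\right) \left(7 + 12\right) \right)}\right)^{2} = \left(411 + \frac{\left(7 - 6\right) \left(7 + 12\right) \left(-40 - 3\right)}{4}\right)^{2} = \left(411 + \frac{1 \cdot 19 \left(-40 - 3\right)}{4}\right)^{2} = \left(411 + \frac{1}{4} \cdot 19 \left(-43\right)\right)^{2} = \left(411 - \frac{817}{4}\right)^{2} = \left(\frac{827}{4}\right)^{2} = \frac{683929}{16}$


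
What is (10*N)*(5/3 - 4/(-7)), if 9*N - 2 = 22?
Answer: 3760/63 ≈ 59.683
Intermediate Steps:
N = 8/3 (N = 2/9 + (⅑)*22 = 2/9 + 22/9 = 8/3 ≈ 2.6667)
(10*N)*(5/3 - 4/(-7)) = (10*(8/3))*(5/3 - 4/(-7)) = 80*(5*(⅓) - 4*(-⅐))/3 = 80*(5/3 + 4/7)/3 = (80/3)*(47/21) = 3760/63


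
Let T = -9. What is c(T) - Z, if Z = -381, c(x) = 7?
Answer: 388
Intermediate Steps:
c(T) - Z = 7 - 1*(-381) = 7 + 381 = 388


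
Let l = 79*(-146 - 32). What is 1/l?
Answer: -1/14062 ≈ -7.1114e-5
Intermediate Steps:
l = -14062 (l = 79*(-178) = -14062)
1/l = 1/(-14062) = -1/14062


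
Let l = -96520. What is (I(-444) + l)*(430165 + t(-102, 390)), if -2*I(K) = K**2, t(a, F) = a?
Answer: -83900130544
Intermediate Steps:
I(K) = -K**2/2
(I(-444) + l)*(430165 + t(-102, 390)) = (-1/2*(-444)**2 - 96520)*(430165 - 102) = (-1/2*197136 - 96520)*430063 = (-98568 - 96520)*430063 = -195088*430063 = -83900130544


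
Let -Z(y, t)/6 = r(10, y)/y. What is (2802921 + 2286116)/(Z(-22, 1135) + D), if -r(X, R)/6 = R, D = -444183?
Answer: -5089037/444147 ≈ -11.458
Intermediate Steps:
r(X, R) = -6*R
Z(y, t) = 36 (Z(y, t) = -6*(-6*y)/y = -6*(-6) = 36)
(2802921 + 2286116)/(Z(-22, 1135) + D) = (2802921 + 2286116)/(36 - 444183) = 5089037/(-444147) = 5089037*(-1/444147) = -5089037/444147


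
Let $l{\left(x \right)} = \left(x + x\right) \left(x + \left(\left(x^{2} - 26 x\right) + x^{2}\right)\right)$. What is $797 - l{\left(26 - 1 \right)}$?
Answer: $-30453$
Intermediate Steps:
$l{\left(x \right)} = 2 x \left(- 25 x + 2 x^{2}\right)$ ($l{\left(x \right)} = 2 x \left(x + \left(- 26 x + 2 x^{2}\right)\right) = 2 x \left(- 25 x + 2 x^{2}\right)$)
$797 - l{\left(26 - 1 \right)} = 797 - \left(26 - 1\right)^{2} \left(-50 + 4 \left(26 - 1\right)\right) = 797 - 25^{2} \left(-50 + 4 \cdot 25\right) = 797 - 625 \left(-50 + 100\right) = 797 - 625 \cdot 50 = 797 - 31250 = -30453$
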